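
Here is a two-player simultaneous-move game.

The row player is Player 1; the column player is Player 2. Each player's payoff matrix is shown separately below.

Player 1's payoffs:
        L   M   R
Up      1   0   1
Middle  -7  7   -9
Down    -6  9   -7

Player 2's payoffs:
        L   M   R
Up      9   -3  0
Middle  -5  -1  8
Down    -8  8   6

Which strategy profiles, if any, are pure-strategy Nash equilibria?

Player 1 against L: payoffs 1, -7, -6 → best response Up.
Player 1 against M: payoffs 0, 7, 9 → best response Down.
Player 1 against R: payoffs 1, -9, -7 → best response Up.
Player 2 against Up: payoffs 9, -3, 0 → best response L.
Player 2 against Middle: payoffs -5, -1, 8 → best response R.
Player 2 against Down: payoffs -8, 8, 6 → best response M.
Mutual best responses: (Up, L); (Down, M).

Pure-strategy Nash equilibria: (Up, L) and (Down, M)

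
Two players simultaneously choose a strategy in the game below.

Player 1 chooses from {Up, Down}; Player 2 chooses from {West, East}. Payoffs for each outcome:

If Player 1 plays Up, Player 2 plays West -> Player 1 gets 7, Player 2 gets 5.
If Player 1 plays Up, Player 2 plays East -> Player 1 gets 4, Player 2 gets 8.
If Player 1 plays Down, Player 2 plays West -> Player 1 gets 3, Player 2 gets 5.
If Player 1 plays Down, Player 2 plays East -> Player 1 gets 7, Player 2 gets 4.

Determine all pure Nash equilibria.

No pure-strategy Nash equilibrium.

(Up, West): Player 2 can switch to East (5 → 8). Not NE.
(Up, East): Player 1 can switch to Down (4 → 7). Not NE.
(Down, West): Player 1 can switch to Up (3 → 7). Not NE.
(Down, East): Player 2 can switch to West (4 → 5). Not NE.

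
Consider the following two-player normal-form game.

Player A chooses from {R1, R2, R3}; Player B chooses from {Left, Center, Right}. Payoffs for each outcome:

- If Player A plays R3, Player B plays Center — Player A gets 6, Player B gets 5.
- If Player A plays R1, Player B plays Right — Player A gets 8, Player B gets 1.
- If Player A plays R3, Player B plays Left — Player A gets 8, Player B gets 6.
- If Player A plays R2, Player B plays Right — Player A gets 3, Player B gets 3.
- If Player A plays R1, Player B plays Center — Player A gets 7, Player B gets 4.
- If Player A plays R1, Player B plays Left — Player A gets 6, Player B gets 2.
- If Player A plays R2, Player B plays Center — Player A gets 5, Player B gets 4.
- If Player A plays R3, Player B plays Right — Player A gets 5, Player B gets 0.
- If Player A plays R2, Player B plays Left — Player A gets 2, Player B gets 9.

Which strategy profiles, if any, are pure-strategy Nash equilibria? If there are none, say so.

Player A against Left: payoffs 6, 2, 8 → best response R3.
Player A against Center: payoffs 7, 5, 6 → best response R1.
Player A against Right: payoffs 8, 3, 5 → best response R1.
Player B against R1: payoffs 2, 4, 1 → best response Center.
Player B against R2: payoffs 9, 4, 3 → best response Left.
Player B against R3: payoffs 6, 5, 0 → best response Left.
Mutual best responses: (R1, Center); (R3, Left).

(R1, Center) and (R3, Left)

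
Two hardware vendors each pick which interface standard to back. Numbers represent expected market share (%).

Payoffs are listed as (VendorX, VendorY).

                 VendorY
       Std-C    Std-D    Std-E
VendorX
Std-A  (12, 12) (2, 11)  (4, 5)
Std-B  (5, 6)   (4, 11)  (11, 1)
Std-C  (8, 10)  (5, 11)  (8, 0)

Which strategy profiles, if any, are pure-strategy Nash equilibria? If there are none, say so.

(Std-A, Std-C) and (Std-C, Std-D)

(Std-A, Std-C): VendorX gets 12, best alternative 8; VendorY gets 12, best alternative 11. No profitable deviation — NE.
(Std-A, Std-D): VendorX can switch to Std-B (2 → 4). Not NE.
(Std-A, Std-E): VendorX can switch to Std-B (4 → 11). Not NE.
(Std-B, Std-C): VendorX can switch to Std-A (5 → 12). Not NE.
(Std-B, Std-D): VendorX can switch to Std-C (4 → 5). Not NE.
(Std-B, Std-E): VendorY can switch to Std-C (1 → 6). Not NE.
(Std-C, Std-C): VendorX can switch to Std-A (8 → 12). Not NE.
(Std-C, Std-D): VendorX gets 5, best alternative 4; VendorY gets 11, best alternative 10. No profitable deviation — NE.
(Std-C, Std-E): VendorX can switch to Std-B (8 → 11). Not NE.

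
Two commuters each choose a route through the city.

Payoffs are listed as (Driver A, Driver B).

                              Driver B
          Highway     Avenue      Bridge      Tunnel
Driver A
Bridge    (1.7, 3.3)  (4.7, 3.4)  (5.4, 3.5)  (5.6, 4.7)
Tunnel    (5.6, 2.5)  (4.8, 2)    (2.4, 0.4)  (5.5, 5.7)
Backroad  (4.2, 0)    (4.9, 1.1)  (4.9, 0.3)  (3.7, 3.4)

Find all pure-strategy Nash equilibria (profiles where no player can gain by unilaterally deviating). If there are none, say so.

For each player, find the best response to each opponent profile; mutual best responses are the pure NE.
Driver A against Highway: payoffs 1.7, 5.6, 4.2 → best response Tunnel.
Driver A against Avenue: payoffs 4.7, 4.8, 4.9 → best response Backroad.
Driver A against Bridge: payoffs 5.4, 2.4, 4.9 → best response Bridge.
Driver A against Tunnel: payoffs 5.6, 5.5, 3.7 → best response Bridge.
Driver B against Bridge: payoffs 3.3, 3.4, 3.5, 4.7 → best response Tunnel.
Driver B against Tunnel: payoffs 2.5, 2, 0.4, 5.7 → best response Tunnel.
Driver B against Backroad: payoffs 0, 1.1, 0.3, 3.4 → best response Tunnel.
Mutual best responses: (Bridge, Tunnel).

Pure NE: (Bridge, Tunnel)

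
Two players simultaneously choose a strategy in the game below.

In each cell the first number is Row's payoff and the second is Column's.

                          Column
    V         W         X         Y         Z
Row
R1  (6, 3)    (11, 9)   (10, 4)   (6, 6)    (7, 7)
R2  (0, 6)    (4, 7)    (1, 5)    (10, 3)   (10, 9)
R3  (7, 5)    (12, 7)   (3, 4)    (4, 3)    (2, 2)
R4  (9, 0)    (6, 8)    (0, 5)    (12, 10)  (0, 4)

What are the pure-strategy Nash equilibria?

Pure-strategy Nash equilibria: (R2, Z) and (R3, W) and (R4, Y)

For each strategy profile, look for a profitable unilateral deviation.
(R1, V): Row can switch to R3 (6 → 7). Not NE.
(R1, W): Row can switch to R3 (11 → 12). Not NE.
(R1, X): Column can switch to W (4 → 9). Not NE.
(R1, Y): Row can switch to R2 (6 → 10). Not NE.
(R1, Z): Row can switch to R2 (7 → 10). Not NE.
(R2, V): Row can switch to R1 (0 → 6). Not NE.
(R2, Z): Row gets 10, best alternative 7; Column gets 9, best alternative 7. No profitable deviation — NE.
(R3, W): Row gets 12, best alternative 11; Column gets 7, best alternative 5. No profitable deviation — NE.
(R4, Y): Row gets 12, best alternative 10; Column gets 10, best alternative 8. No profitable deviation — NE.
(The remaining 11 profiles each have a profitable deviation by the same check.)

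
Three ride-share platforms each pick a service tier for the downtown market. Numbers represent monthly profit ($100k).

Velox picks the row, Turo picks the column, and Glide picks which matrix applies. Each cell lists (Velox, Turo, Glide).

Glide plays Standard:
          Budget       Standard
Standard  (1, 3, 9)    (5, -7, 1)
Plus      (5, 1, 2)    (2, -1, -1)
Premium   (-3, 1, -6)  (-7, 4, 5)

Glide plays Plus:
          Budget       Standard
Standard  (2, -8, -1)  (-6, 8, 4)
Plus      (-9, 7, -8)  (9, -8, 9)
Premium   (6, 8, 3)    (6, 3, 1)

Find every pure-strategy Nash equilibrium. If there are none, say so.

For each player, find the best response to each opponent profile; mutual best responses are the pure NE.
Velox against (Budget, Standard): payoffs 1, 5, -3 → best response Plus.
Velox against (Budget, Plus): payoffs 2, -9, 6 → best response Premium.
Velox against (Standard, Standard): payoffs 5, 2, -7 → best response Standard.
Velox against (Standard, Plus): payoffs -6, 9, 6 → best response Plus.
Turo against (Standard, Standard): payoffs 3, -7 → best response Budget.
Turo against (Standard, Plus): payoffs -8, 8 → best response Standard.
Turo against (Plus, Standard): payoffs 1, -1 → best response Budget.
Turo against (Plus, Plus): payoffs 7, -8 → best response Budget.
Turo against (Premium, Standard): payoffs 1, 4 → best response Standard.
Turo against (Premium, Plus): payoffs 8, 3 → best response Budget.
Glide against (Standard, Budget): payoffs 9, -1 → best response Standard.
Glide against (Standard, Standard): payoffs 1, 4 → best response Plus.
Glide against (Plus, Budget): payoffs 2, -8 → best response Standard.
Glide against (Plus, Standard): payoffs -1, 9 → best response Plus.
Glide against (Premium, Budget): payoffs -6, 3 → best response Plus.
Glide against (Premium, Standard): payoffs 5, 1 → best response Standard.
Mutual best responses: (Plus, Budget, Standard); (Premium, Budget, Plus).

(Plus, Budget, Standard), (Premium, Budget, Plus)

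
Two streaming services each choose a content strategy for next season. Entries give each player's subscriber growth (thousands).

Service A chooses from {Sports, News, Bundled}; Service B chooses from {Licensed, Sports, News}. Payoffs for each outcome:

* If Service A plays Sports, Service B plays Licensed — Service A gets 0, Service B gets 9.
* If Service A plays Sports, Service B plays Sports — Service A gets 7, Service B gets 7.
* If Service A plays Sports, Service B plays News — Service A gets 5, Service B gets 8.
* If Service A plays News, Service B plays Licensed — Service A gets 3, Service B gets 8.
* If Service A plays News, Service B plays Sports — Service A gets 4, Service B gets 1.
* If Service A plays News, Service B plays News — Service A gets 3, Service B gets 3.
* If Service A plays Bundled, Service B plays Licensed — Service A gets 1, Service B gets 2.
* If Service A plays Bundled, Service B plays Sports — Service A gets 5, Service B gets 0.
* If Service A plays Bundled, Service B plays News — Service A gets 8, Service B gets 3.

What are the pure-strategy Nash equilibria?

Pure-strategy Nash equilibria: (News, Licensed), (Bundled, News)

(Sports, Licensed): Service A can switch to News (0 → 3). Not NE.
(Sports, Sports): Service B can switch to Licensed (7 → 9). Not NE.
(Sports, News): Service A can switch to Bundled (5 → 8). Not NE.
(News, Licensed): Service A gets 3, best alternative 1; Service B gets 8, best alternative 3. No profitable deviation — NE.
(News, Sports): Service A can switch to Sports (4 → 7). Not NE.
(News, News): Service A can switch to Sports (3 → 5). Not NE.
(Bundled, Licensed): Service A can switch to News (1 → 3). Not NE.
(Bundled, Sports): Service A can switch to Sports (5 → 7). Not NE.
(Bundled, News): Service A gets 8, best alternative 5; Service B gets 3, best alternative 2. No profitable deviation — NE.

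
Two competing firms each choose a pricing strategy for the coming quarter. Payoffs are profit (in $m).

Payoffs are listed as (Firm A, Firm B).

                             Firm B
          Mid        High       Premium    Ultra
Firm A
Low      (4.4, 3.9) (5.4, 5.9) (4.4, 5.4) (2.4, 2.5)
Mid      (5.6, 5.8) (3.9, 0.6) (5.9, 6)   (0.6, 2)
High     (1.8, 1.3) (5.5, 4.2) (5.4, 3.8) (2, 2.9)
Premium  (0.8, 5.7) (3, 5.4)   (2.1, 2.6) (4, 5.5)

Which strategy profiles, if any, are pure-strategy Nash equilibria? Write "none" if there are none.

(Mid, Premium) and (High, High)

(Low, Mid): Firm A can switch to Mid (4.4 → 5.6). Not NE.
(Low, High): Firm A can switch to High (5.4 → 5.5). Not NE.
(Low, Premium): Firm A can switch to Mid (4.4 → 5.9). Not NE.
(Low, Ultra): Firm A can switch to Premium (2.4 → 4). Not NE.
(Mid, Mid): Firm B can switch to Premium (5.8 → 6). Not NE.
(Mid, High): Firm A can switch to Low (3.9 → 5.4). Not NE.
(Mid, Premium): Firm A gets 5.9, best alternative 5.4; Firm B gets 6, best alternative 5.8. No profitable deviation — NE.
(High, High): Firm A gets 5.5, best alternative 5.4; Firm B gets 4.2, best alternative 3.8. No profitable deviation — NE.
(The remaining 8 profiles each have a profitable deviation by the same check.)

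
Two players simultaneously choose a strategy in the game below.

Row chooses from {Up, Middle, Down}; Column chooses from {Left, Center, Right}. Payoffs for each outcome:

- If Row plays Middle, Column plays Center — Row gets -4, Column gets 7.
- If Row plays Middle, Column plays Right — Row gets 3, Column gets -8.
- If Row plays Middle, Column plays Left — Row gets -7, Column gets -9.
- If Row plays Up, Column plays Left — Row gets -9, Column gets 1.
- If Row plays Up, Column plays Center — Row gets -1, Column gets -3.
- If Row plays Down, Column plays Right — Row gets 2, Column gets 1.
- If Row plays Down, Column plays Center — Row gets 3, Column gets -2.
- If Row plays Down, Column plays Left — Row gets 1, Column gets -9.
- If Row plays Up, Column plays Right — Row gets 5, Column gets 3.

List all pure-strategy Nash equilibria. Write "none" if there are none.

Pure NE: (Up, Right)

(Up, Left): Row can switch to Middle (-9 → -7). Not NE.
(Up, Center): Row can switch to Down (-1 → 3). Not NE.
(Up, Right): Row gets 5, best alternative 3; Column gets 3, best alternative 1. No profitable deviation — NE.
(Middle, Left): Row can switch to Down (-7 → 1). Not NE.
(Middle, Center): Row can switch to Up (-4 → -1). Not NE.
(Middle, Right): Row can switch to Up (3 → 5). Not NE.
(Down, Left): Column can switch to Center (-9 → -2). Not NE.
(The remaining 2 profiles each have a profitable deviation by the same check.)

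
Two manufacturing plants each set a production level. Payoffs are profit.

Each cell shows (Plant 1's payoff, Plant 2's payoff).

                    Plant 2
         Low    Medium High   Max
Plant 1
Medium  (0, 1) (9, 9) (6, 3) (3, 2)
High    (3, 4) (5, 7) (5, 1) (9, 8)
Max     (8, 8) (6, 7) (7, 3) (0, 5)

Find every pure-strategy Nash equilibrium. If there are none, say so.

Check each profile: it is a Nash equilibrium iff no player can strictly gain by switching unilaterally.
(Medium, Low): Plant 1 can switch to High (0 → 3). Not NE.
(Medium, Medium): Plant 1 gets 9, best alternative 6; Plant 2 gets 9, best alternative 3. No profitable deviation — NE.
(Medium, High): Plant 1 can switch to Max (6 → 7). Not NE.
(Medium, Max): Plant 1 can switch to High (3 → 9). Not NE.
(High, Low): Plant 1 can switch to Max (3 → 8). Not NE.
(High, Medium): Plant 1 can switch to Medium (5 → 9). Not NE.
(High, High): Plant 1 can switch to Medium (5 → 6). Not NE.
(High, Max): Plant 1 gets 9, best alternative 3; Plant 2 gets 8, best alternative 7. No profitable deviation — NE.
(Max, Low): Plant 1 gets 8, best alternative 3; Plant 2 gets 8, best alternative 7. No profitable deviation — NE.
(Max, Medium): Plant 1 can switch to Medium (6 → 9). Not NE.
(Max, High): Plant 2 can switch to Low (3 → 8). Not NE.
(Max, Max): Plant 1 can switch to Medium (0 → 3). Not NE.

Pure-strategy Nash equilibria: (Medium, Medium); (High, Max); (Max, Low)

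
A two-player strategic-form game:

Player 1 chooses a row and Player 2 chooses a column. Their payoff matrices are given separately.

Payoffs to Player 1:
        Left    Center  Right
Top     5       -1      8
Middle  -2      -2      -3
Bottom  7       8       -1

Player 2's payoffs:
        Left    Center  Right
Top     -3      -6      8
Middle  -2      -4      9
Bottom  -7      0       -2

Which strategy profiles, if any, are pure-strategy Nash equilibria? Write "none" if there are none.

For each strategy profile, look for a profitable unilateral deviation.
(Top, Left): Player 1 can switch to Bottom (5 → 7). Not NE.
(Top, Center): Player 1 can switch to Bottom (-1 → 8). Not NE.
(Top, Right): Player 1 gets 8, best alternative -1; Player 2 gets 8, best alternative -3. No profitable deviation — NE.
(Middle, Left): Player 1 can switch to Top (-2 → 5). Not NE.
(Middle, Center): Player 1 can switch to Top (-2 → -1). Not NE.
(Middle, Right): Player 1 can switch to Top (-3 → 8). Not NE.
(Bottom, Left): Player 2 can switch to Center (-7 → 0). Not NE.
(Bottom, Center): Player 1 gets 8, best alternative -1; Player 2 gets 0, best alternative -2. No profitable deviation — NE.
(Bottom, Right): Player 1 can switch to Top (-1 → 8). Not NE.

Pure-strategy Nash equilibria: (Top, Right), (Bottom, Center)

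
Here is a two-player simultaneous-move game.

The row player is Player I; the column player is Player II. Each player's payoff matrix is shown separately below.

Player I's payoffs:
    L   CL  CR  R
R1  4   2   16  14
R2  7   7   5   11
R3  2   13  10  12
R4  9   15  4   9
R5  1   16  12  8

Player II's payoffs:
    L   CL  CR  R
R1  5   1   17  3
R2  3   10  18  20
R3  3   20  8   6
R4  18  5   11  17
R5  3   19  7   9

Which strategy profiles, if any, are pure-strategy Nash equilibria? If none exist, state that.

Mark each player's best response to every combination of opponents' strategies; a profile where every player is best-responding is a pure Nash equilibrium.
Player I against L: payoffs 4, 7, 2, 9, 1 → best response R4.
Player I against CL: payoffs 2, 7, 13, 15, 16 → best response R5.
Player I against CR: payoffs 16, 5, 10, 4, 12 → best response R1.
Player I against R: payoffs 14, 11, 12, 9, 8 → best response R1.
Player II against R1: payoffs 5, 1, 17, 3 → best response CR.
Player II against R2: payoffs 3, 10, 18, 20 → best response R.
Player II against R3: payoffs 3, 20, 8, 6 → best response CL.
Player II against R4: payoffs 18, 5, 11, 17 → best response L.
Player II against R5: payoffs 3, 19, 7, 9 → best response CL.
Mutual best responses: (R1, CR); (R4, L); (R5, CL).

(R1, CR); (R4, L); (R5, CL)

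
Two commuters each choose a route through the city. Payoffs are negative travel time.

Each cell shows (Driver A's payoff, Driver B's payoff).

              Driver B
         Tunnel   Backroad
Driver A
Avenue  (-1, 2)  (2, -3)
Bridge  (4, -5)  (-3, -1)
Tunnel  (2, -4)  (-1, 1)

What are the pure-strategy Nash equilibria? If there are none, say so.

none

Check each profile: it is a Nash equilibrium iff no player can strictly gain by switching unilaterally.
(Avenue, Tunnel): Driver A can switch to Bridge (-1 → 4). Not NE.
(Avenue, Backroad): Driver B can switch to Tunnel (-3 → 2). Not NE.
(Bridge, Tunnel): Driver B can switch to Backroad (-5 → -1). Not NE.
(Bridge, Backroad): Driver A can switch to Avenue (-3 → 2). Not NE.
(Tunnel, Tunnel): Driver A can switch to Bridge (2 → 4). Not NE.
(Tunnel, Backroad): Driver A can switch to Avenue (-1 → 2). Not NE.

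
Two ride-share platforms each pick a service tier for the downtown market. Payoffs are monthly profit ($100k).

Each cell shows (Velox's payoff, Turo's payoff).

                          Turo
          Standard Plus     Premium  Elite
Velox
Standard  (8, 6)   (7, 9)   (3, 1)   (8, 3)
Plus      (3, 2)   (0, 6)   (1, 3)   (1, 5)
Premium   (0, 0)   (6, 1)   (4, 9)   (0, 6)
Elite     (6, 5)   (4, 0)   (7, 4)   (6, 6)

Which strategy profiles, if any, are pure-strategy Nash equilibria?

The unique pure-strategy Nash equilibrium is (Standard, Plus).

(Standard, Standard): Turo can switch to Plus (6 → 9). Not NE.
(Standard, Plus): Velox gets 7, best alternative 6; Turo gets 9, best alternative 6. No profitable deviation — NE.
(Standard, Premium): Velox can switch to Premium (3 → 4). Not NE.
(Standard, Elite): Turo can switch to Standard (3 → 6). Not NE.
(Plus, Standard): Velox can switch to Standard (3 → 8). Not NE.
(Plus, Plus): Velox can switch to Standard (0 → 7). Not NE.
(Plus, Premium): Velox can switch to Standard (1 → 3). Not NE.
(The remaining 9 profiles each have a profitable deviation by the same check.)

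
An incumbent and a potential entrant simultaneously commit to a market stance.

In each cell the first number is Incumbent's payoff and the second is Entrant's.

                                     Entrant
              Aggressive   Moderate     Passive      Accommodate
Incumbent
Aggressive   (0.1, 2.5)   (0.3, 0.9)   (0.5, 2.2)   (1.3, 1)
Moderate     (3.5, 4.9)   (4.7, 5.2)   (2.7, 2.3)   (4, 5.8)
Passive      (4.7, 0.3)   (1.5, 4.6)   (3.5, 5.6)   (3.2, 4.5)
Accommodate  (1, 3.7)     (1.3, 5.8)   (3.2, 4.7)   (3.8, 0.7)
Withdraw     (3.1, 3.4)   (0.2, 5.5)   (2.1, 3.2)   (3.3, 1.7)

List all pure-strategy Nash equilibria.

For each player, find the best response to each opponent profile; mutual best responses are the pure NE.
Incumbent against Aggressive: payoffs 0.1, 3.5, 4.7, 1, 3.1 → best response Passive.
Incumbent against Moderate: payoffs 0.3, 4.7, 1.5, 1.3, 0.2 → best response Moderate.
Incumbent against Passive: payoffs 0.5, 2.7, 3.5, 3.2, 2.1 → best response Passive.
Incumbent against Accommodate: payoffs 1.3, 4, 3.2, 3.8, 3.3 → best response Moderate.
Entrant against Aggressive: payoffs 2.5, 0.9, 2.2, 1 → best response Aggressive.
Entrant against Moderate: payoffs 4.9, 5.2, 2.3, 5.8 → best response Accommodate.
Entrant against Passive: payoffs 0.3, 4.6, 5.6, 4.5 → best response Passive.
Entrant against Accommodate: payoffs 3.7, 5.8, 4.7, 0.7 → best response Moderate.
Entrant against Withdraw: payoffs 3.4, 5.5, 3.2, 1.7 → best response Moderate.
Mutual best responses: (Moderate, Accommodate); (Passive, Passive).

The pure Nash equilibria are (Moderate, Accommodate), (Passive, Passive).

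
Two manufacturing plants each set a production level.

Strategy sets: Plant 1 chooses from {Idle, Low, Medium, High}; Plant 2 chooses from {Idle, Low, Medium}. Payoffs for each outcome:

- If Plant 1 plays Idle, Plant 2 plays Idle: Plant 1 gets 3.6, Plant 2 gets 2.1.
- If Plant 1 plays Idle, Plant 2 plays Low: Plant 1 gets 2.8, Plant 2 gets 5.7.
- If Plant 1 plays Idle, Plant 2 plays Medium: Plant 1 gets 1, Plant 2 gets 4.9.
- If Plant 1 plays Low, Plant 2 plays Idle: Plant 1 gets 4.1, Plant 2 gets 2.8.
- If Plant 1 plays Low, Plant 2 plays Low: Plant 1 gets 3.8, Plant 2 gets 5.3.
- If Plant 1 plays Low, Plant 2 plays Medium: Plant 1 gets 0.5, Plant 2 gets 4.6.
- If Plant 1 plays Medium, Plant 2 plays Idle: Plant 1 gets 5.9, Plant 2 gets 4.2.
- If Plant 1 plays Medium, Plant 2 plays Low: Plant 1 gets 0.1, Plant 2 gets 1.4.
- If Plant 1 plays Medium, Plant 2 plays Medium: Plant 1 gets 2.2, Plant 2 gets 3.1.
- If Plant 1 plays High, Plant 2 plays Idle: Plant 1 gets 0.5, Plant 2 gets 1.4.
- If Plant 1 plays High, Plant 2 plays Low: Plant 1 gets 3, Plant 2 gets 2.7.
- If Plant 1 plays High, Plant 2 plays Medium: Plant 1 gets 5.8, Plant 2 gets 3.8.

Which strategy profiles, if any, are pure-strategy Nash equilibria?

Pure-strategy Nash equilibria: (Low, Low); (Medium, Idle); (High, Medium)

(Idle, Idle): Plant 1 can switch to Low (3.6 → 4.1). Not NE.
(Idle, Low): Plant 1 can switch to Low (2.8 → 3.8). Not NE.
(Idle, Medium): Plant 1 can switch to Medium (1 → 2.2). Not NE.
(Low, Idle): Plant 1 can switch to Medium (4.1 → 5.9). Not NE.
(Low, Low): Plant 1 gets 3.8, best alternative 3; Plant 2 gets 5.3, best alternative 4.6. No profitable deviation — NE.
(Low, Medium): Plant 1 can switch to Idle (0.5 → 1). Not NE.
(Medium, Idle): Plant 1 gets 5.9, best alternative 4.1; Plant 2 gets 4.2, best alternative 3.1. No profitable deviation — NE.
(Medium, Low): Plant 1 can switch to Idle (0.1 → 2.8). Not NE.
(Medium, Medium): Plant 1 can switch to High (2.2 → 5.8). Not NE.
(High, Idle): Plant 1 can switch to Idle (0.5 → 3.6). Not NE.
(High, Low): Plant 1 can switch to Low (3 → 3.8). Not NE.
(High, Medium): Plant 1 gets 5.8, best alternative 2.2; Plant 2 gets 3.8, best alternative 2.7. No profitable deviation — NE.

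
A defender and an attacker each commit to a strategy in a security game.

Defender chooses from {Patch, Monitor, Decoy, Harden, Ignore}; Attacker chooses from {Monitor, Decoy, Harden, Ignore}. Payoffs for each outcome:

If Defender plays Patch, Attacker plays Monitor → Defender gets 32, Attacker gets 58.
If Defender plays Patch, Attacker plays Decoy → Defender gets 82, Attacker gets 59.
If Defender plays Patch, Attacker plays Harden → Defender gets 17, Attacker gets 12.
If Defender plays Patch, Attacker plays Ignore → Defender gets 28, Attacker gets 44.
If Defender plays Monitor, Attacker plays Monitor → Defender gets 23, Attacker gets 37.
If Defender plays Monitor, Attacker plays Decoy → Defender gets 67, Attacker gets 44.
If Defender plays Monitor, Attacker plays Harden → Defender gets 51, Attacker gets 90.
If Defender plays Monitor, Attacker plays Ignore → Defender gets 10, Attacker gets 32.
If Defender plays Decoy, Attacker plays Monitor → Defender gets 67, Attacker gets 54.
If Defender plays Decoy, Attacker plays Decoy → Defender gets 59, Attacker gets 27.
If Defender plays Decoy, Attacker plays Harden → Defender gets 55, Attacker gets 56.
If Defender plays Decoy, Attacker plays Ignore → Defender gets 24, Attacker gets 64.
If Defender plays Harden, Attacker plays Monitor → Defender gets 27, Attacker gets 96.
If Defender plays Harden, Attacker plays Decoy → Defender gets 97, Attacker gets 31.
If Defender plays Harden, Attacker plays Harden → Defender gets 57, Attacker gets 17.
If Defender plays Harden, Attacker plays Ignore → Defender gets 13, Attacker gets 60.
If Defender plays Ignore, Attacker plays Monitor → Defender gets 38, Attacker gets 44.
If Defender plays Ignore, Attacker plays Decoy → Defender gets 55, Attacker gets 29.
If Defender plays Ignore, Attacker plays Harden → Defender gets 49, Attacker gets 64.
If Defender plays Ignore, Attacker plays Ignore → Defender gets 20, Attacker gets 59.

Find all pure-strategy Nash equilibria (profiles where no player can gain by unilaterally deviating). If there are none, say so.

No pure-strategy Nash equilibrium.

Mark each player's best response to every combination of opponents' strategies; a profile where every player is best-responding is a pure Nash equilibrium.
Defender against Monitor: payoffs 32, 23, 67, 27, 38 → best response Decoy.
Defender against Decoy: payoffs 82, 67, 59, 97, 55 → best response Harden.
Defender against Harden: payoffs 17, 51, 55, 57, 49 → best response Harden.
Defender against Ignore: payoffs 28, 10, 24, 13, 20 → best response Patch.
Attacker against Patch: payoffs 58, 59, 12, 44 → best response Decoy.
Attacker against Monitor: payoffs 37, 44, 90, 32 → best response Harden.
Attacker against Decoy: payoffs 54, 27, 56, 64 → best response Ignore.
Attacker against Harden: payoffs 96, 31, 17, 60 → best response Monitor.
Attacker against Ignore: payoffs 44, 29, 64, 59 → best response Harden.
No profile is a mutual best response for all players.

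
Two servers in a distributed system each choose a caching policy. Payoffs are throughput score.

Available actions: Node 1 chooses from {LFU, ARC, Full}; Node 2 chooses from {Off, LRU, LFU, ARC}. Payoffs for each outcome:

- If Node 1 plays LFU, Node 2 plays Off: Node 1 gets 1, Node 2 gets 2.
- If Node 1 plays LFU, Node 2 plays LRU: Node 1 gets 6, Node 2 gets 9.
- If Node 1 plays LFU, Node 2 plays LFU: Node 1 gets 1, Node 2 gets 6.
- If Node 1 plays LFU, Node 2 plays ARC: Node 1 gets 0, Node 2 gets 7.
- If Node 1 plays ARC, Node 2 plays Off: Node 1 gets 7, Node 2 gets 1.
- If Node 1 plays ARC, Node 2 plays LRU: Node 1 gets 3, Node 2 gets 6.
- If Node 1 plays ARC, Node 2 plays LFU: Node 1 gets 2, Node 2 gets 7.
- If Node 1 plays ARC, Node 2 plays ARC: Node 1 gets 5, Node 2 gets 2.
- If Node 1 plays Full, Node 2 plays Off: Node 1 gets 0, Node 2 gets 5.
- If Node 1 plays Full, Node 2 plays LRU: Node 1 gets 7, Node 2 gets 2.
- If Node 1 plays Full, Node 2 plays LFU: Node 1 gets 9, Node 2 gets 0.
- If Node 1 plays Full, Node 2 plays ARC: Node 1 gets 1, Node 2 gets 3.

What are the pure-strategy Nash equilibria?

No pure-strategy Nash equilibrium.

For each strategy profile, look for a profitable unilateral deviation.
(LFU, Off): Node 1 can switch to ARC (1 → 7). Not NE.
(LFU, LRU): Node 1 can switch to Full (6 → 7). Not NE.
(LFU, LFU): Node 1 can switch to ARC (1 → 2). Not NE.
(LFU, ARC): Node 1 can switch to ARC (0 → 5). Not NE.
(ARC, Off): Node 2 can switch to LRU (1 → 6). Not NE.
(ARC, LRU): Node 1 can switch to LFU (3 → 6). Not NE.
(ARC, LFU): Node 1 can switch to Full (2 → 9). Not NE.
(ARC, ARC): Node 2 can switch to LRU (2 → 6). Not NE.
(The remaining 4 profiles each have a profitable deviation by the same check.)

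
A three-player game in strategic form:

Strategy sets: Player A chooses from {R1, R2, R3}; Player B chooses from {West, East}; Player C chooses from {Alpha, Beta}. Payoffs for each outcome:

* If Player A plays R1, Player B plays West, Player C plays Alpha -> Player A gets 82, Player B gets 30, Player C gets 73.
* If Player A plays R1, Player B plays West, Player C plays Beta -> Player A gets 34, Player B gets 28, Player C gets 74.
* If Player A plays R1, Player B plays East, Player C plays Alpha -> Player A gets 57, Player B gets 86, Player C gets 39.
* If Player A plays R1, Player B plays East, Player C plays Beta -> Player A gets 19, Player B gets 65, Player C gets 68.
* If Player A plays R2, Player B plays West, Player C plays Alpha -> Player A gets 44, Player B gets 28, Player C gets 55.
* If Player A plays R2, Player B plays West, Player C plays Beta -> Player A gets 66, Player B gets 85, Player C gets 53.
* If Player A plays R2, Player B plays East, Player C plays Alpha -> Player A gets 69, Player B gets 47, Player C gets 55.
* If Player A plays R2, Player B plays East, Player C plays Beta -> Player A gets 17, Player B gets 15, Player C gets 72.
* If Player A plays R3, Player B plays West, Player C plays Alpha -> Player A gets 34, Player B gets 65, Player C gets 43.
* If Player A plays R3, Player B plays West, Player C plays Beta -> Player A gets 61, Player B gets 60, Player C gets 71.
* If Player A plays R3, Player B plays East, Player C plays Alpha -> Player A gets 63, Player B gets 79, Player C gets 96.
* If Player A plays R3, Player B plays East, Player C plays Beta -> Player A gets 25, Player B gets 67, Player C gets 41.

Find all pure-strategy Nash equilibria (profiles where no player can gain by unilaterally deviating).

Player A against (West, Alpha): payoffs 82, 44, 34 → best response R1.
Player A against (West, Beta): payoffs 34, 66, 61 → best response R2.
Player A against (East, Alpha): payoffs 57, 69, 63 → best response R2.
Player A against (East, Beta): payoffs 19, 17, 25 → best response R3.
Player B against (R1, Alpha): payoffs 30, 86 → best response East.
Player B against (R1, Beta): payoffs 28, 65 → best response East.
Player B against (R2, Alpha): payoffs 28, 47 → best response East.
Player B against (R2, Beta): payoffs 85, 15 → best response West.
Player B against (R3, Alpha): payoffs 65, 79 → best response East.
Player B against (R3, Beta): payoffs 60, 67 → best response East.
Player C against (R1, West): payoffs 73, 74 → best response Beta.
Player C against (R1, East): payoffs 39, 68 → best response Beta.
Player C against (R2, West): payoffs 55, 53 → best response Alpha.
Player C against (R2, East): payoffs 55, 72 → best response Beta.
Player C against (R3, West): payoffs 43, 71 → best response Beta.
Player C against (R3, East): payoffs 96, 41 → best response Alpha.
No profile is a mutual best response for all players.

none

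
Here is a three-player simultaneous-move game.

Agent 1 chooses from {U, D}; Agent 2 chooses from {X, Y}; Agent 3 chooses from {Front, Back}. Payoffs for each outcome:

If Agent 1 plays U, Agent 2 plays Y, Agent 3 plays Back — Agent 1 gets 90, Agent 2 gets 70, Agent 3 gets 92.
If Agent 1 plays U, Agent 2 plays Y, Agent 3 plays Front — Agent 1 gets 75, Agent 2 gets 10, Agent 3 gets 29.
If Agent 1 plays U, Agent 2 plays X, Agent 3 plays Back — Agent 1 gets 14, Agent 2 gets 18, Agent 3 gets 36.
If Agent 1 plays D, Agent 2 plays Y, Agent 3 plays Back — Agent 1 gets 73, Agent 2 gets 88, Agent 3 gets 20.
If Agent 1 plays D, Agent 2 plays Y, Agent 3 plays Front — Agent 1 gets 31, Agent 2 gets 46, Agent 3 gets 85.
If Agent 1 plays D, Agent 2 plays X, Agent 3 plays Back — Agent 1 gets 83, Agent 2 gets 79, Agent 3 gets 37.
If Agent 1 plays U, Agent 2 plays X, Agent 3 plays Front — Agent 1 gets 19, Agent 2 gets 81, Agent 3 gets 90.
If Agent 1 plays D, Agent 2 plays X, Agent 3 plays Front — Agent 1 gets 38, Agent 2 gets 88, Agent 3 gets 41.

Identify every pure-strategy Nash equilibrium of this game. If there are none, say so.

The pure Nash equilibria are (U, Y, Back) and (D, X, Front).

Mark each player's best response to every combination of opponents' strategies; a profile where every player is best-responding is a pure Nash equilibrium.
Agent 1 against (X, Front): payoffs 19, 38 → best response D.
Agent 1 against (X, Back): payoffs 14, 83 → best response D.
Agent 1 against (Y, Front): payoffs 75, 31 → best response U.
Agent 1 against (Y, Back): payoffs 90, 73 → best response U.
Agent 2 against (U, Front): payoffs 81, 10 → best response X.
Agent 2 against (U, Back): payoffs 18, 70 → best response Y.
Agent 2 against (D, Front): payoffs 88, 46 → best response X.
Agent 2 against (D, Back): payoffs 79, 88 → best response Y.
Agent 3 against (U, X): payoffs 90, 36 → best response Front.
Agent 3 against (U, Y): payoffs 29, 92 → best response Back.
Agent 3 against (D, X): payoffs 41, 37 → best response Front.
Agent 3 against (D, Y): payoffs 85, 20 → best response Front.
Mutual best responses: (U, Y, Back); (D, X, Front).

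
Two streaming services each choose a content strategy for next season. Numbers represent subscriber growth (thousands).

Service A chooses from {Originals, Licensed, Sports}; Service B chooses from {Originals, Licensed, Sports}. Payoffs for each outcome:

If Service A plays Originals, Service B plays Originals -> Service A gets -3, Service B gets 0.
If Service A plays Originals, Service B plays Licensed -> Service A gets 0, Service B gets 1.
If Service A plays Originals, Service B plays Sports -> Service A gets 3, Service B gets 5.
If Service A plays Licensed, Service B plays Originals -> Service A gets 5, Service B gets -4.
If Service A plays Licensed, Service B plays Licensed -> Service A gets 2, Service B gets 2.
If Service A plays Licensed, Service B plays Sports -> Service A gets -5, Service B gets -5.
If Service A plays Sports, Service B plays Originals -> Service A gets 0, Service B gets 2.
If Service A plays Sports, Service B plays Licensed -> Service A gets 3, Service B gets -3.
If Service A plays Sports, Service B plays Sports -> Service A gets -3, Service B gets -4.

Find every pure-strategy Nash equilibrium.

The unique pure-strategy Nash equilibrium is (Originals, Sports).

Check each profile: it is a Nash equilibrium iff no player can strictly gain by switching unilaterally.
(Originals, Originals): Service A can switch to Licensed (-3 → 5). Not NE.
(Originals, Licensed): Service A can switch to Licensed (0 → 2). Not NE.
(Originals, Sports): Service A gets 3, best alternative -3; Service B gets 5, best alternative 1. No profitable deviation — NE.
(Licensed, Originals): Service B can switch to Licensed (-4 → 2). Not NE.
(Licensed, Licensed): Service A can switch to Sports (2 → 3). Not NE.
(Licensed, Sports): Service A can switch to Originals (-5 → 3). Not NE.
(Sports, Originals): Service A can switch to Licensed (0 → 5). Not NE.
(Sports, Licensed): Service B can switch to Originals (-3 → 2). Not NE.
(Sports, Sports): Service A can switch to Originals (-3 → 3). Not NE.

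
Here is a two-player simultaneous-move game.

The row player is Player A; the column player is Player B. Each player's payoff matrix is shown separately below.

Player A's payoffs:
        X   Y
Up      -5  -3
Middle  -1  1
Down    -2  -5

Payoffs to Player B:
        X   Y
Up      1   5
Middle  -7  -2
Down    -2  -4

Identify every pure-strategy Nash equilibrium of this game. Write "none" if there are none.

Pure NE: (Middle, Y)

Check each profile: it is a Nash equilibrium iff no player can strictly gain by switching unilaterally.
(Up, X): Player A can switch to Middle (-5 → -1). Not NE.
(Up, Y): Player A can switch to Middle (-3 → 1). Not NE.
(Middle, X): Player B can switch to Y (-7 → -2). Not NE.
(Middle, Y): Player A gets 1, best alternative -3; Player B gets -2, best alternative -7. No profitable deviation — NE.
(Down, X): Player A can switch to Middle (-2 → -1). Not NE.
(Down, Y): Player A can switch to Up (-5 → -3). Not NE.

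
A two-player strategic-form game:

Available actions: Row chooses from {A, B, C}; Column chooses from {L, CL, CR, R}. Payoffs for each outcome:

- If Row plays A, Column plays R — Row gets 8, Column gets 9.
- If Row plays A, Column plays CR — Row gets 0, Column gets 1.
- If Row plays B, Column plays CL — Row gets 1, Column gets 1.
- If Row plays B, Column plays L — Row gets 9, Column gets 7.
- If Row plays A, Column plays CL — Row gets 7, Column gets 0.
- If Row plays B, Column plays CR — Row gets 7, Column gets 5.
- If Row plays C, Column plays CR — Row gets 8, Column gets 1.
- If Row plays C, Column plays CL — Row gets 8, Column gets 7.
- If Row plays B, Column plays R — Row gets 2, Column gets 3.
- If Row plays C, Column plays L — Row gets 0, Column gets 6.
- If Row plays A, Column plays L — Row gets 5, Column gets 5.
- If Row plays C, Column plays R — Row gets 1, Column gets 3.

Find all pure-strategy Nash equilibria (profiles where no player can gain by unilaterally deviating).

The pure Nash equilibria are (A, R) and (B, L) and (C, CL).

(A, L): Row can switch to B (5 → 9). Not NE.
(A, CL): Row can switch to C (7 → 8). Not NE.
(A, CR): Row can switch to B (0 → 7). Not NE.
(A, R): Row gets 8, best alternative 2; Column gets 9, best alternative 5. No profitable deviation — NE.
(B, L): Row gets 9, best alternative 5; Column gets 7, best alternative 5. No profitable deviation — NE.
(B, CL): Row can switch to A (1 → 7). Not NE.
(B, CR): Row can switch to C (7 → 8). Not NE.
(B, R): Row can switch to A (2 → 8). Not NE.
(C, L): Row can switch to A (0 → 5). Not NE.
(C, CL): Row gets 8, best alternative 7; Column gets 7, best alternative 6. No profitable deviation — NE.
(C, CR): Column can switch to L (1 → 6). Not NE.
(C, R): Row can switch to A (1 → 8). Not NE.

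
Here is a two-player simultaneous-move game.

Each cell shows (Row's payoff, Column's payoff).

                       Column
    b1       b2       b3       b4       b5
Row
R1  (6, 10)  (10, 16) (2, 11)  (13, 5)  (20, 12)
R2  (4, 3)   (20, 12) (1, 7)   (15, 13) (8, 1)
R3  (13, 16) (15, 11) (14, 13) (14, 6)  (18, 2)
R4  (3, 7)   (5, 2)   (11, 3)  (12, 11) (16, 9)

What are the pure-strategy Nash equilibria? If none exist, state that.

Row against b1: payoffs 6, 4, 13, 3 → best response R3.
Row against b2: payoffs 10, 20, 15, 5 → best response R2.
Row against b3: payoffs 2, 1, 14, 11 → best response R3.
Row against b4: payoffs 13, 15, 14, 12 → best response R2.
Row against b5: payoffs 20, 8, 18, 16 → best response R1.
Column against R1: payoffs 10, 16, 11, 5, 12 → best response b2.
Column against R2: payoffs 3, 12, 7, 13, 1 → best response b4.
Column against R3: payoffs 16, 11, 13, 6, 2 → best response b1.
Column against R4: payoffs 7, 2, 3, 11, 9 → best response b4.
Mutual best responses: (R2, b4); (R3, b1).

(R2, b4); (R3, b1)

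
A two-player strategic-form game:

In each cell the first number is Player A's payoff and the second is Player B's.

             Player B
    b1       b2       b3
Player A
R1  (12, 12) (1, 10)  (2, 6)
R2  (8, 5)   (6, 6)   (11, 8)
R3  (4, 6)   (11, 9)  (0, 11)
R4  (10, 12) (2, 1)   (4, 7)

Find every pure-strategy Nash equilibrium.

Mark each player's best response to every combination of opponents' strategies; a profile where every player is best-responding is a pure Nash equilibrium.
Player A against b1: payoffs 12, 8, 4, 10 → best response R1.
Player A against b2: payoffs 1, 6, 11, 2 → best response R3.
Player A against b3: payoffs 2, 11, 0, 4 → best response R2.
Player B against R1: payoffs 12, 10, 6 → best response b1.
Player B against R2: payoffs 5, 6, 8 → best response b3.
Player B against R3: payoffs 6, 9, 11 → best response b3.
Player B against R4: payoffs 12, 1, 7 → best response b1.
Mutual best responses: (R1, b1); (R2, b3).

Pure-strategy Nash equilibria: (R1, b1), (R2, b3)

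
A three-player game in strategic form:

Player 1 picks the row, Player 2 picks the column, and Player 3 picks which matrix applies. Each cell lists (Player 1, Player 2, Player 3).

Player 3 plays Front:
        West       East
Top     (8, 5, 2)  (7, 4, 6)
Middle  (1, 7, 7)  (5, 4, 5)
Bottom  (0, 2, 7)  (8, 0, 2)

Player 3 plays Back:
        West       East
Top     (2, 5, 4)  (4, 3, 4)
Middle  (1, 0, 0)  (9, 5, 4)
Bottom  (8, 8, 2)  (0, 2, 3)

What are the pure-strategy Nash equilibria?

No pure-strategy Nash equilibrium.

Player 1 against (West, Front): payoffs 8, 1, 0 → best response Top.
Player 1 against (West, Back): payoffs 2, 1, 8 → best response Bottom.
Player 1 against (East, Front): payoffs 7, 5, 8 → best response Bottom.
Player 1 against (East, Back): payoffs 4, 9, 0 → best response Middle.
Player 2 against (Top, Front): payoffs 5, 4 → best response West.
Player 2 against (Top, Back): payoffs 5, 3 → best response West.
Player 2 against (Middle, Front): payoffs 7, 4 → best response West.
Player 2 against (Middle, Back): payoffs 0, 5 → best response East.
Player 2 against (Bottom, Front): payoffs 2, 0 → best response West.
Player 2 against (Bottom, Back): payoffs 8, 2 → best response West.
Player 3 against (Top, West): payoffs 2, 4 → best response Back.
Player 3 against (Top, East): payoffs 6, 4 → best response Front.
Player 3 against (Middle, West): payoffs 7, 0 → best response Front.
Player 3 against (Middle, East): payoffs 5, 4 → best response Front.
Player 3 against (Bottom, West): payoffs 7, 2 → best response Front.
Player 3 against (Bottom, East): payoffs 2, 3 → best response Back.
No profile is a mutual best response for all players.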